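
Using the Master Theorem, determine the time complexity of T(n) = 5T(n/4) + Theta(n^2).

Master Theorem for T(n) = 5T(n/4) + O(n^2):

a = 5, b = 4, c = 2
log_b(a) = log_4(5) = 1.1610

Case 3: c = 2 > log_4(5) = 1.1610
T(n) = O(n^2) = O(n^2)

For T(n) = 5T(n/4) + O(n^2): log_4(5) = 1.1610. This is Case 3 of the Master Theorem (c > log_b(a), work dominated by root), giving O(n^2).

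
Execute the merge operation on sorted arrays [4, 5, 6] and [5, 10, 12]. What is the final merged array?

Merging process:

Compare 4 vs 5: take 4 from left. Merged: [4]
Compare 5 vs 5: take 5 from left. Merged: [4, 5]
Compare 6 vs 5: take 5 from right. Merged: [4, 5, 5]
Compare 6 vs 10: take 6 from left. Merged: [4, 5, 5, 6]
Append remaining from right: [10, 12]. Merged: [4, 5, 5, 6, 10, 12]

Final merged array: [4, 5, 5, 6, 10, 12]
Total comparisons: 4

The merged array is [4, 5, 5, 6, 10, 12], requiring 4 comparisons. The merge step runs in O(n) time where n is the total number of elements.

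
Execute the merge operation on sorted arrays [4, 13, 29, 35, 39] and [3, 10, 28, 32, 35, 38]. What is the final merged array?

Merging process:

Compare 4 vs 3: take 3 from right. Merged: [3]
Compare 4 vs 10: take 4 from left. Merged: [3, 4]
Compare 13 vs 10: take 10 from right. Merged: [3, 4, 10]
Compare 13 vs 28: take 13 from left. Merged: [3, 4, 10, 13]
Compare 29 vs 28: take 28 from right. Merged: [3, 4, 10, 13, 28]
Compare 29 vs 32: take 29 from left. Merged: [3, 4, 10, 13, 28, 29]
Compare 35 vs 32: take 32 from right. Merged: [3, 4, 10, 13, 28, 29, 32]
Compare 35 vs 35: take 35 from left. Merged: [3, 4, 10, 13, 28, 29, 32, 35]
Compare 39 vs 35: take 35 from right. Merged: [3, 4, 10, 13, 28, 29, 32, 35, 35]
Compare 39 vs 38: take 38 from right. Merged: [3, 4, 10, 13, 28, 29, 32, 35, 35, 38]
Append remaining from left: [39]. Merged: [3, 4, 10, 13, 28, 29, 32, 35, 35, 38, 39]

Final merged array: [3, 4, 10, 13, 28, 29, 32, 35, 35, 38, 39]
Total comparisons: 10

The merged array is [3, 4, 10, 13, 28, 29, 32, 35, 35, 38, 39], requiring 10 comparisons. The merge step runs in O(n) time where n is the total number of elements.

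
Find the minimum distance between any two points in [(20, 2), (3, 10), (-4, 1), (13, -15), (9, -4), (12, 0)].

Computing all pairwise distances among 6 points:

d((20, 2), (3, 10)) = 18.7883
d((20, 2), (-4, 1)) = 24.0208
d((20, 2), (13, -15)) = 18.3848
d((20, 2), (9, -4)) = 12.53
d((20, 2), (12, 0)) = 8.2462
d((3, 10), (-4, 1)) = 11.4018
d((3, 10), (13, -15)) = 26.9258
d((3, 10), (9, -4)) = 15.2315
d((3, 10), (12, 0)) = 13.4536
d((-4, 1), (13, -15)) = 23.3452
d((-4, 1), (9, -4)) = 13.9284
d((-4, 1), (12, 0)) = 16.0312
d((13, -15), (9, -4)) = 11.7047
d((13, -15), (12, 0)) = 15.0333
d((9, -4), (12, 0)) = 5.0 <-- minimum

Closest pair: (9, -4) and (12, 0) with distance 5.0

The closest pair is (9, -4) and (12, 0) with Euclidean distance 5.0. For 6 points, brute-force pairwise comparison is shown above. For large n, the divide-and-conquer algorithm (sort by x, recurse on halves, check the dividing strip) achieves O(n log n).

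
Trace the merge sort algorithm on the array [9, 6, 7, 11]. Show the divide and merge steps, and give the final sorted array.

Merge sort trace:

Split: [9, 6, 7, 11] -> [9, 6] and [7, 11]
  Split: [9, 6] -> [9] and [6]
  Merge: [9] + [6] -> [6, 9]
  Split: [7, 11] -> [7] and [11]
  Merge: [7] + [11] -> [7, 11]
Merge: [6, 9] + [7, 11] -> [6, 7, 9, 11]

Final sorted array: [6, 7, 9, 11]

The merge sort proceeds by recursively splitting the array and merging sorted halves.
After all merges, the sorted array is [6, 7, 9, 11].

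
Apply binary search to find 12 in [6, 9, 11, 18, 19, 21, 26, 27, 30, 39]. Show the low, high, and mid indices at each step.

Binary search for 12 in [6, 9, 11, 18, 19, 21, 26, 27, 30, 39]:

lo=0, hi=9, mid=4, arr[mid]=19 -> 19 > 12, search left half
lo=0, hi=3, mid=1, arr[mid]=9 -> 9 < 12, search right half
lo=2, hi=3, mid=2, arr[mid]=11 -> 11 < 12, search right half
lo=3, hi=3, mid=3, arr[mid]=18 -> 18 > 12, search left half
lo=3 > hi=2, target 12 not found

Binary search determines that 12 is not in the array after 4 comparisons. The search space was exhausted without finding the target.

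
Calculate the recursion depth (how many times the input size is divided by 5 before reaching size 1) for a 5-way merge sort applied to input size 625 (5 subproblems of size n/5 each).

For divide and conquer with division factor 5:

Problem sizes at each level:
Level 0: 625
Level 1: 125
Level 2: 25
Level 3: 5
Level 4: 1

The root is level 0 and the size-1 base case is level 4 (the tree spans levels 0 through 4, i.e. 5 levels counting the root), so the depth is the number of divisions: log_5(625) = 4

The recursion tree depth is log_5(625) = 4. At each level, the problem size is divided by 5, so it takes 4 divisions to reduce to a base case of size 1. The algorithm makes 5 recursive calls at each level.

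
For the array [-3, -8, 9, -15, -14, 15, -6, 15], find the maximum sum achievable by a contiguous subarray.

Using Kadane's algorithm on [-3, -8, 9, -15, -14, 15, -6, 15]:

Scanning through the array:
Position 1 (value -8): max_ending_here = -8, max_so_far = -3
Position 2 (value 9): max_ending_here = 9, max_so_far = 9
Position 3 (value -15): max_ending_here = -6, max_so_far = 9
Position 4 (value -14): max_ending_here = -14, max_so_far = 9
Position 5 (value 15): max_ending_here = 15, max_so_far = 15
Position 6 (value -6): max_ending_here = 9, max_so_far = 15
Position 7 (value 15): max_ending_here = 24, max_so_far = 24

Maximum subarray: [15, -6, 15]
Maximum sum: 24

The maximum subarray is [15, -6, 15] with sum 24. This subarray runs from index 5 to index 7.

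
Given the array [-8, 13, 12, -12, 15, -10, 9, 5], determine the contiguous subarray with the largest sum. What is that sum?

Using Kadane's algorithm on [-8, 13, 12, -12, 15, -10, 9, 5]:

Scanning through the array:
Position 1 (value 13): max_ending_here = 13, max_so_far = 13
Position 2 (value 12): max_ending_here = 25, max_so_far = 25
Position 3 (value -12): max_ending_here = 13, max_so_far = 25
Position 4 (value 15): max_ending_here = 28, max_so_far = 28
Position 5 (value -10): max_ending_here = 18, max_so_far = 28
Position 6 (value 9): max_ending_here = 27, max_so_far = 28
Position 7 (value 5): max_ending_here = 32, max_so_far = 32

Maximum subarray: [13, 12, -12, 15, -10, 9, 5]
Maximum sum: 32

The maximum subarray is [13, 12, -12, 15, -10, 9, 5] with sum 32. This subarray runs from index 1 to index 7.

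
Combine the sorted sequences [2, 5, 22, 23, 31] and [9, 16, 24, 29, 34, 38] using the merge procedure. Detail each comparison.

Merging process:

Compare 2 vs 9: take 2 from left. Merged: [2]
Compare 5 vs 9: take 5 from left. Merged: [2, 5]
Compare 22 vs 9: take 9 from right. Merged: [2, 5, 9]
Compare 22 vs 16: take 16 from right. Merged: [2, 5, 9, 16]
Compare 22 vs 24: take 22 from left. Merged: [2, 5, 9, 16, 22]
Compare 23 vs 24: take 23 from left. Merged: [2, 5, 9, 16, 22, 23]
Compare 31 vs 24: take 24 from right. Merged: [2, 5, 9, 16, 22, 23, 24]
Compare 31 vs 29: take 29 from right. Merged: [2, 5, 9, 16, 22, 23, 24, 29]
Compare 31 vs 34: take 31 from left. Merged: [2, 5, 9, 16, 22, 23, 24, 29, 31]
Append remaining from right: [34, 38]. Merged: [2, 5, 9, 16, 22, 23, 24, 29, 31, 34, 38]

Final merged array: [2, 5, 9, 16, 22, 23, 24, 29, 31, 34, 38]
Total comparisons: 9

The merged array is [2, 5, 9, 16, 22, 23, 24, 29, 31, 34, 38], requiring 9 comparisons. The merge step runs in O(n) time where n is the total number of elements.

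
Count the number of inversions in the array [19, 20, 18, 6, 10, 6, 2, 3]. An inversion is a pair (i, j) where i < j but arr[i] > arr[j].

Finding inversions in [19, 20, 18, 6, 10, 6, 2, 3]:

(0, 2): arr[0]=19 > arr[2]=18
(0, 3): arr[0]=19 > arr[3]=6
(0, 4): arr[0]=19 > arr[4]=10
(0, 5): arr[0]=19 > arr[5]=6
(0, 6): arr[0]=19 > arr[6]=2
(0, 7): arr[0]=19 > arr[7]=3
(1, 2): arr[1]=20 > arr[2]=18
(1, 3): arr[1]=20 > arr[3]=6
(1, 4): arr[1]=20 > arr[4]=10
(1, 5): arr[1]=20 > arr[5]=6
(1, 6): arr[1]=20 > arr[6]=2
(1, 7): arr[1]=20 > arr[7]=3
(2, 3): arr[2]=18 > arr[3]=6
(2, 4): arr[2]=18 > arr[4]=10
(2, 5): arr[2]=18 > arr[5]=6
(2, 6): arr[2]=18 > arr[6]=2
(2, 7): arr[2]=18 > arr[7]=3
(3, 6): arr[3]=6 > arr[6]=2
(3, 7): arr[3]=6 > arr[7]=3
(4, 5): arr[4]=10 > arr[5]=6
(4, 6): arr[4]=10 > arr[6]=2
(4, 7): arr[4]=10 > arr[7]=3
(5, 6): arr[5]=6 > arr[6]=2
(5, 7): arr[5]=6 > arr[7]=3

Total inversions: 24

The array has 24 inversion(s): (0,2), (0,3), (0,4), (0,5), (0,6), (0,7), (1,2), (1,3), (1,4), (1,5), (1,6), (1,7), (2,3), (2,4), (2,5), (2,6), (2,7), (3,6), (3,7), (4,5), (4,6), (4,7), (5,6), (5,7). Each pair (i,j) satisfies i < j and arr[i] > arr[j].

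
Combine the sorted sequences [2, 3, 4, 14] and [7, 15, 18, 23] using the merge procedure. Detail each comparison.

Merging process:

Compare 2 vs 7: take 2 from left. Merged: [2]
Compare 3 vs 7: take 3 from left. Merged: [2, 3]
Compare 4 vs 7: take 4 from left. Merged: [2, 3, 4]
Compare 14 vs 7: take 7 from right. Merged: [2, 3, 4, 7]
Compare 14 vs 15: take 14 from left. Merged: [2, 3, 4, 7, 14]
Append remaining from right: [15, 18, 23]. Merged: [2, 3, 4, 7, 14, 15, 18, 23]

Final merged array: [2, 3, 4, 7, 14, 15, 18, 23]
Total comparisons: 5

The merged array is [2, 3, 4, 7, 14, 15, 18, 23], requiring 5 comparisons. The merge step runs in O(n) time where n is the total number of elements.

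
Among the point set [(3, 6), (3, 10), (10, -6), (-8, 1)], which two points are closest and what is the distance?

Computing all pairwise distances among 4 points:

d((3, 6), (3, 10)) = 4.0 <-- minimum
d((3, 6), (10, -6)) = 13.8924
d((3, 6), (-8, 1)) = 12.083
d((3, 10), (10, -6)) = 17.4642
d((3, 10), (-8, 1)) = 14.2127
d((10, -6), (-8, 1)) = 19.3132

Closest pair: (3, 6) and (3, 10) with distance 4.0

The closest pair is (3, 6) and (3, 10) with Euclidean distance 4.0. For 4 points, brute-force pairwise comparison is shown above. For large n, the divide-and-conquer algorithm (sort by x, recurse on halves, check the dividing strip) achieves O(n log n).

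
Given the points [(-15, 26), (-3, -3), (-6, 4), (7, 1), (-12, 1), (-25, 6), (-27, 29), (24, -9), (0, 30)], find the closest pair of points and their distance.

Computing all pairwise distances among 9 points:

d((-15, 26), (-3, -3)) = 31.3847
d((-15, 26), (-6, 4)) = 23.7697
d((-15, 26), (7, 1)) = 33.3017
d((-15, 26), (-12, 1)) = 25.1794
d((-15, 26), (-25, 6)) = 22.3607
d((-15, 26), (-27, 29)) = 12.3693
d((-15, 26), (24, -9)) = 52.4023
d((-15, 26), (0, 30)) = 15.5242
d((-3, -3), (-6, 4)) = 7.6158
d((-3, -3), (7, 1)) = 10.7703
d((-3, -3), (-12, 1)) = 9.8489
d((-3, -3), (-25, 6)) = 23.7697
d((-3, -3), (-27, 29)) = 40.0
d((-3, -3), (24, -9)) = 27.6586
d((-3, -3), (0, 30)) = 33.1361
d((-6, 4), (7, 1)) = 13.3417
d((-6, 4), (-12, 1)) = 6.7082 <-- minimum
d((-6, 4), (-25, 6)) = 19.105
d((-6, 4), (-27, 29)) = 32.6497
d((-6, 4), (24, -9)) = 32.6956
d((-6, 4), (0, 30)) = 26.6833
d((7, 1), (-12, 1)) = 19.0
d((7, 1), (-25, 6)) = 32.3883
d((7, 1), (-27, 29)) = 44.0454
d((7, 1), (24, -9)) = 19.7231
d((7, 1), (0, 30)) = 29.8329
d((-12, 1), (-25, 6)) = 13.9284
d((-12, 1), (-27, 29)) = 31.7648
d((-12, 1), (24, -9)) = 37.3631
d((-12, 1), (0, 30)) = 31.3847
d((-25, 6), (-27, 29)) = 23.0868
d((-25, 6), (24, -9)) = 51.2445
d((-25, 6), (0, 30)) = 34.6554
d((-27, 29), (24, -9)) = 63.6003
d((-27, 29), (0, 30)) = 27.0185
d((24, -9), (0, 30)) = 45.793

Closest pair: (-6, 4) and (-12, 1) with distance 6.7082

The closest pair is (-6, 4) and (-12, 1) with Euclidean distance 6.7082. For 9 points, brute-force pairwise comparison is shown above. For large n, the divide-and-conquer algorithm (sort by x, recurse on halves, check the dividing strip) achieves O(n log n).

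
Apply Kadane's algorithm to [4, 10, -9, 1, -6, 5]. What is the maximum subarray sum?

Using Kadane's algorithm on [4, 10, -9, 1, -6, 5]:

Scanning through the array:
Position 1 (value 10): max_ending_here = 14, max_so_far = 14
Position 2 (value -9): max_ending_here = 5, max_so_far = 14
Position 3 (value 1): max_ending_here = 6, max_so_far = 14
Position 4 (value -6): max_ending_here = 0, max_so_far = 14
Position 5 (value 5): max_ending_here = 5, max_so_far = 14

Maximum subarray: [4, 10]
Maximum sum: 14

The maximum subarray is [4, 10] with sum 14. This subarray runs from index 0 to index 1.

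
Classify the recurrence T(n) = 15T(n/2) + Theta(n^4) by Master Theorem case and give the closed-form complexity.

Master Theorem for T(n) = 15T(n/2) + O(n^4):

a = 15, b = 2, c = 4
log_b(a) = log_2(15) = 3.9069

Case 3: c = 4 > log_2(15) = 3.9069
T(n) = O(n^4) = O(n^4)

For T(n) = 15T(n/2) + O(n^4): log_2(15) = 3.9069. This is Case 3 of the Master Theorem (c > log_b(a), work dominated by root), giving O(n^4).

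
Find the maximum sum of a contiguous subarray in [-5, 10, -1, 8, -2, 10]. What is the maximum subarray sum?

Using Kadane's algorithm on [-5, 10, -1, 8, -2, 10]:

Scanning through the array:
Position 1 (value 10): max_ending_here = 10, max_so_far = 10
Position 2 (value -1): max_ending_here = 9, max_so_far = 10
Position 3 (value 8): max_ending_here = 17, max_so_far = 17
Position 4 (value -2): max_ending_here = 15, max_so_far = 17
Position 5 (value 10): max_ending_here = 25, max_so_far = 25

Maximum subarray: [10, -1, 8, -2, 10]
Maximum sum: 25

The maximum subarray is [10, -1, 8, -2, 10] with sum 25. This subarray runs from index 1 to index 5.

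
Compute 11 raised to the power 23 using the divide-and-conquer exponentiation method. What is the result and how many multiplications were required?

Computing 11^23 by squaring (build up from 11^1; each line after the first costs one multiplication):

11^1 = 11
11^2 = (11^1)^2 = 11^2 = 121
11^4 = (11^2)^2 = 121^2 = 14641
11^5 = 11 * 11^4 = 11 * 14641 = 161051
11^10 = (11^5)^2 = 161051^2 = 25937424601
11^11 = 11 * 11^10 = 11 * 25937424601 = 285311670611
11^22 = (11^11)^2 = 285311670611^2 = 81402749386839761113321
11^23 = 11 * 11^22 = 11 * 81402749386839761113321 = 895430243255237372246531

Result: 895430243255237372246531
Multiplications needed: 7 (7 lines after 11^1)

11^23 = 895430243255237372246531. Using exponentiation by squaring, this requires 7 multiplications. The key idea: if the exponent is even, square the half-power; if odd, multiply by the base once.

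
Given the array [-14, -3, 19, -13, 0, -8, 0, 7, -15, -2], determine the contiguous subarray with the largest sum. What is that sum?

Using Kadane's algorithm on [-14, -3, 19, -13, 0, -8, 0, 7, -15, -2]:

Scanning through the array:
Position 1 (value -3): max_ending_here = -3, max_so_far = -3
Position 2 (value 19): max_ending_here = 19, max_so_far = 19
Position 3 (value -13): max_ending_here = 6, max_so_far = 19
Position 4 (value 0): max_ending_here = 6, max_so_far = 19
Position 5 (value -8): max_ending_here = -2, max_so_far = 19
Position 6 (value 0): max_ending_here = 0, max_so_far = 19
Position 7 (value 7): max_ending_here = 7, max_so_far = 19
Position 8 (value -15): max_ending_here = -8, max_so_far = 19
Position 9 (value -2): max_ending_here = -2, max_so_far = 19

Maximum subarray: [19]
Maximum sum: 19

The maximum subarray is [19] with sum 19. This subarray runs from index 2 to index 2.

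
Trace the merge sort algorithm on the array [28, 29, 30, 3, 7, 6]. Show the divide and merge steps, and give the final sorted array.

Merge sort trace:

Split: [28, 29, 30, 3, 7, 6] -> [28, 29, 30] and [3, 7, 6]
  Split: [28, 29, 30] -> [28] and [29, 30]
    Split: [29, 30] -> [29] and [30]
    Merge: [29] + [30] -> [29, 30]
  Merge: [28] + [29, 30] -> [28, 29, 30]
  Split: [3, 7, 6] -> [3] and [7, 6]
    Split: [7, 6] -> [7] and [6]
    Merge: [7] + [6] -> [6, 7]
  Merge: [3] + [6, 7] -> [3, 6, 7]
Merge: [28, 29, 30] + [3, 6, 7] -> [3, 6, 7, 28, 29, 30]

Final sorted array: [3, 6, 7, 28, 29, 30]

The merge sort proceeds by recursively splitting the array and merging sorted halves.
After all merges, the sorted array is [3, 6, 7, 28, 29, 30].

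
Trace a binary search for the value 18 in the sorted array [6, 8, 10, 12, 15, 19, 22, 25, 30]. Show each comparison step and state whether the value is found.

Binary search for 18 in [6, 8, 10, 12, 15, 19, 22, 25, 30]:

lo=0, hi=8, mid=4, arr[mid]=15 -> 15 < 18, search right half
lo=5, hi=8, mid=6, arr[mid]=22 -> 22 > 18, search left half
lo=5, hi=5, mid=5, arr[mid]=19 -> 19 > 18, search left half
lo=5 > hi=4, target 18 not found

Binary search determines that 18 is not in the array after 3 comparisons. The search space was exhausted without finding the target.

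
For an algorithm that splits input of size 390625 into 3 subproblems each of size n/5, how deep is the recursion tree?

For divide and conquer with division factor 5:

Problem sizes at each level:
Level 0: 390625
Level 1: 78125
Level 2: 15625
Level 3: 3125
Level 4: 625
Level 5: 125
Level 6: 25
Level 7: 5
Level 8: 1

The root is level 0 and the size-1 base case is level 8 (the tree spans levels 0 through 8, i.e. 9 levels counting the root), so the depth is the number of divisions: log_5(390625) = 8

The recursion tree depth is log_5(390625) = 8. At each level, the problem size is divided by 5, so it takes 8 divisions to reduce to a base case of size 1. The algorithm makes 3 recursive calls at each level.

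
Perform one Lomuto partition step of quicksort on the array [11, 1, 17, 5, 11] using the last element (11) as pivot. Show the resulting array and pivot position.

Lomuto partition with pivot = 11:

Initial array: [11, 1, 17, 5, 11]

arr[0]=11 <= 11: swap with position 0, array becomes [11, 1, 17, 5, 11]
arr[1]=1 <= 11: swap with position 1, array becomes [11, 1, 17, 5, 11]
arr[2]=17 > 11: no swap
arr[3]=5 <= 11: swap with position 2, array becomes [11, 1, 5, 17, 11]

Place pivot at position 3: [11, 1, 5, 11, 17]
Pivot position: 3

After partitioning with pivot 11, the array becomes [11, 1, 5, 11, 17]. The pivot is placed at index 3. All elements to the left of the pivot are <= 11, and all elements to the right are > 11.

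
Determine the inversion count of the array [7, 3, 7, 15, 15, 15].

Finding inversions in [7, 3, 7, 15, 15, 15]:

(0, 1): arr[0]=7 > arr[1]=3

Total inversions: 1

The array has 1 inversion(s): (0,1). Each pair (i,j) satisfies i < j and arr[i] > arr[j].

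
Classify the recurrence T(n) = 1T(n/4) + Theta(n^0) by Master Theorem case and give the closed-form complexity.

Master Theorem for T(n) = 1T(n/4) + O(n^0):

a = 1, b = 4, c = 0
log_b(a) = log_4(1) = 0.0000

Case 2: c = 0 = log_4(1) = 0.0000
T(n) = O(n^0 log n) = O(log n)

For T(n) = 1T(n/4) + O(n^0): log_4(1) = 0.0000. This is Case 2 of the Master Theorem (c = log_b(a), equal work at all levels), giving O(log n).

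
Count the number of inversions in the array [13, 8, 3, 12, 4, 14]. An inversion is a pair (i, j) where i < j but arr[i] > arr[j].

Finding inversions in [13, 8, 3, 12, 4, 14]:

(0, 1): arr[0]=13 > arr[1]=8
(0, 2): arr[0]=13 > arr[2]=3
(0, 3): arr[0]=13 > arr[3]=12
(0, 4): arr[0]=13 > arr[4]=4
(1, 2): arr[1]=8 > arr[2]=3
(1, 4): arr[1]=8 > arr[4]=4
(3, 4): arr[3]=12 > arr[4]=4

Total inversions: 7

The array has 7 inversion(s): (0,1), (0,2), (0,3), (0,4), (1,2), (1,4), (3,4). Each pair (i,j) satisfies i < j and arr[i] > arr[j].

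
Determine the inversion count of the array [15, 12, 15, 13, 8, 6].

Finding inversions in [15, 12, 15, 13, 8, 6]:

(0, 1): arr[0]=15 > arr[1]=12
(0, 3): arr[0]=15 > arr[3]=13
(0, 4): arr[0]=15 > arr[4]=8
(0, 5): arr[0]=15 > arr[5]=6
(1, 4): arr[1]=12 > arr[4]=8
(1, 5): arr[1]=12 > arr[5]=6
(2, 3): arr[2]=15 > arr[3]=13
(2, 4): arr[2]=15 > arr[4]=8
(2, 5): arr[2]=15 > arr[5]=6
(3, 4): arr[3]=13 > arr[4]=8
(3, 5): arr[3]=13 > arr[5]=6
(4, 5): arr[4]=8 > arr[5]=6

Total inversions: 12

The array has 12 inversion(s): (0,1), (0,3), (0,4), (0,5), (1,4), (1,5), (2,3), (2,4), (2,5), (3,4), (3,5), (4,5). Each pair (i,j) satisfies i < j and arr[i] > arr[j].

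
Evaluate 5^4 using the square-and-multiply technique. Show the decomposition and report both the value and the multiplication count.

Computing 5^4 by squaring (build up from 5^1; each line after the first costs one multiplication):

5^1 = 5
5^2 = (5^1)^2 = 5^2 = 25
5^4 = (5^2)^2 = 25^2 = 625

Result: 625
Multiplications needed: 2 (2 lines after 5^1)

5^4 = 625. Using exponentiation by squaring, this requires 2 multiplications. The key idea: if the exponent is even, square the half-power; if odd, multiply by the base once.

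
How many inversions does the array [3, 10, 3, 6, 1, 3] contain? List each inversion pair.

Finding inversions in [3, 10, 3, 6, 1, 3]:

(0, 4): arr[0]=3 > arr[4]=1
(1, 2): arr[1]=10 > arr[2]=3
(1, 3): arr[1]=10 > arr[3]=6
(1, 4): arr[1]=10 > arr[4]=1
(1, 5): arr[1]=10 > arr[5]=3
(2, 4): arr[2]=3 > arr[4]=1
(3, 4): arr[3]=6 > arr[4]=1
(3, 5): arr[3]=6 > arr[5]=3

Total inversions: 8

The array has 8 inversion(s): (0,4), (1,2), (1,3), (1,4), (1,5), (2,4), (3,4), (3,5). Each pair (i,j) satisfies i < j and arr[i] > arr[j].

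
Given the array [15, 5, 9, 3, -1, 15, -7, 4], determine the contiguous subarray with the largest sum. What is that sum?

Using Kadane's algorithm on [15, 5, 9, 3, -1, 15, -7, 4]:

Scanning through the array:
Position 1 (value 5): max_ending_here = 20, max_so_far = 20
Position 2 (value 9): max_ending_here = 29, max_so_far = 29
Position 3 (value 3): max_ending_here = 32, max_so_far = 32
Position 4 (value -1): max_ending_here = 31, max_so_far = 32
Position 5 (value 15): max_ending_here = 46, max_so_far = 46
Position 6 (value -7): max_ending_here = 39, max_so_far = 46
Position 7 (value 4): max_ending_here = 43, max_so_far = 46

Maximum subarray: [15, 5, 9, 3, -1, 15]
Maximum sum: 46

The maximum subarray is [15, 5, 9, 3, -1, 15] with sum 46. This subarray runs from index 0 to index 5.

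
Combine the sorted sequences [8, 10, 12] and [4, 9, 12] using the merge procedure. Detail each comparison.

Merging process:

Compare 8 vs 4: take 4 from right. Merged: [4]
Compare 8 vs 9: take 8 from left. Merged: [4, 8]
Compare 10 vs 9: take 9 from right. Merged: [4, 8, 9]
Compare 10 vs 12: take 10 from left. Merged: [4, 8, 9, 10]
Compare 12 vs 12: take 12 from left. Merged: [4, 8, 9, 10, 12]
Append remaining from right: [12]. Merged: [4, 8, 9, 10, 12, 12]

Final merged array: [4, 8, 9, 10, 12, 12]
Total comparisons: 5

The merged array is [4, 8, 9, 10, 12, 12], requiring 5 comparisons. The merge step runs in O(n) time where n is the total number of elements.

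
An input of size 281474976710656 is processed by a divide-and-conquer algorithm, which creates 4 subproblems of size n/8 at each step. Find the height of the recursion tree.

For divide and conquer with division factor 8:

Problem sizes at each level:
Level 0: 281474976710656
Level 1: 35184372088832
Level 2: 4398046511104
Level 3: 549755813888
Level 4: 68719476736
Level 5: 8589934592
Level 6: 1073741824
Level 7: 134217728
Level 8: 16777216
Level 9: 2097152
Level 10: 262144
Level 11: 32768
Level 12: 4096
Level 13: 512
Level 14: 64
Level 15: 8
Level 16: 1

The root is level 0 and the size-1 base case is level 16 (the tree spans levels 0 through 16, i.e. 17 levels counting the root), so the depth is the number of divisions: log_8(281474976710656) = 16

The recursion tree depth is log_8(281474976710656) = 16. At each level, the problem size is divided by 8, so it takes 16 divisions to reduce to a base case of size 1. The algorithm makes 4 recursive calls at each level.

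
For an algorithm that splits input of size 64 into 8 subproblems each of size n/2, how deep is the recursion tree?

For divide and conquer with division factor 2:

Problem sizes at each level:
Level 0: 64
Level 1: 32
Level 2: 16
Level 3: 8
Level 4: 4
Level 5: 2
Level 6: 1

The root is level 0 and the size-1 base case is level 6 (the tree spans levels 0 through 6, i.e. 7 levels counting the root), so the depth is the number of divisions: log_2(64) = 6

The recursion tree depth is log_2(64) = 6. At each level, the problem size is divided by 2, so it takes 6 divisions to reduce to a base case of size 1. The algorithm makes 8 recursive calls at each level.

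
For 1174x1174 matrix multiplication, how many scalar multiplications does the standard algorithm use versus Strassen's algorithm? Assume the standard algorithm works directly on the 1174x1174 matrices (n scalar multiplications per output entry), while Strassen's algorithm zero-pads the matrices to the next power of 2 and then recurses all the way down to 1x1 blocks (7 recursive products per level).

Matrix multiplication for 1174x1174 matrices:

Strassen's algorithm requires power-of-2 dimensions. Pad 1174x1174 to 2048x2048 (next power of 2).

Standard algorithm: 1174^3 = 1618096024 multiplications
Strassen's algorithm: 7^(log2(2048)) = 7^11 = 1977326743 multiplications
Difference: 1618096024 - 1977326743 = -359230719 (Strassen uses MORE here due to padding overhead — for small or just-over-power-of-2 n, padding can outweigh the per-level savings)

Standard: 1618096024 multiplications (1174^3). Strassen: 1977326743 multiplications (7^11, after padding to 2048x2048). Strassen reduces 8 recursive multiplications to 7 at each level.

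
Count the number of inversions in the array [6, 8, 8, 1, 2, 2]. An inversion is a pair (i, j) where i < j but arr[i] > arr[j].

Finding inversions in [6, 8, 8, 1, 2, 2]:

(0, 3): arr[0]=6 > arr[3]=1
(0, 4): arr[0]=6 > arr[4]=2
(0, 5): arr[0]=6 > arr[5]=2
(1, 3): arr[1]=8 > arr[3]=1
(1, 4): arr[1]=8 > arr[4]=2
(1, 5): arr[1]=8 > arr[5]=2
(2, 3): arr[2]=8 > arr[3]=1
(2, 4): arr[2]=8 > arr[4]=2
(2, 5): arr[2]=8 > arr[5]=2

Total inversions: 9

The array has 9 inversion(s): (0,3), (0,4), (0,5), (1,3), (1,4), (1,5), (2,3), (2,4), (2,5). Each pair (i,j) satisfies i < j and arr[i] > arr[j].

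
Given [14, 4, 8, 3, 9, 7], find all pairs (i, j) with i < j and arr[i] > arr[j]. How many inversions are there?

Finding inversions in [14, 4, 8, 3, 9, 7]:

(0, 1): arr[0]=14 > arr[1]=4
(0, 2): arr[0]=14 > arr[2]=8
(0, 3): arr[0]=14 > arr[3]=3
(0, 4): arr[0]=14 > arr[4]=9
(0, 5): arr[0]=14 > arr[5]=7
(1, 3): arr[1]=4 > arr[3]=3
(2, 3): arr[2]=8 > arr[3]=3
(2, 5): arr[2]=8 > arr[5]=7
(4, 5): arr[4]=9 > arr[5]=7

Total inversions: 9

The array has 9 inversion(s): (0,1), (0,2), (0,3), (0,4), (0,5), (1,3), (2,3), (2,5), (4,5). Each pair (i,j) satisfies i < j and arr[i] > arr[j].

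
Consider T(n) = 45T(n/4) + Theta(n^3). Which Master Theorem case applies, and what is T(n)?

Master Theorem for T(n) = 45T(n/4) + O(n^3):

a = 45, b = 4, c = 3
log_b(a) = log_4(45) = 2.7459

Case 3: c = 3 > log_4(45) = 2.7459
T(n) = O(n^3) = O(n^3)

For T(n) = 45T(n/4) + O(n^3): log_4(45) = 2.7459. This is Case 3 of the Master Theorem (c > log_b(a), work dominated by root), giving O(n^3).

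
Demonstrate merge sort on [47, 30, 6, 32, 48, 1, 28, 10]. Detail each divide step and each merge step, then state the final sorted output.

Merge sort trace:

Split: [47, 30, 6, 32, 48, 1, 28, 10] -> [47, 30, 6, 32] and [48, 1, 28, 10]
  Split: [47, 30, 6, 32] -> [47, 30] and [6, 32]
    Split: [47, 30] -> [47] and [30]
    Merge: [47] + [30] -> [30, 47]
    Split: [6, 32] -> [6] and [32]
    Merge: [6] + [32] -> [6, 32]
  Merge: [30, 47] + [6, 32] -> [6, 30, 32, 47]
  Split: [48, 1, 28, 10] -> [48, 1] and [28, 10]
    Split: [48, 1] -> [48] and [1]
    Merge: [48] + [1] -> [1, 48]
    Split: [28, 10] -> [28] and [10]
    Merge: [28] + [10] -> [10, 28]
  Merge: [1, 48] + [10, 28] -> [1, 10, 28, 48]
Merge: [6, 30, 32, 47] + [1, 10, 28, 48] -> [1, 6, 10, 28, 30, 32, 47, 48]

Final sorted array: [1, 6, 10, 28, 30, 32, 47, 48]

The merge sort proceeds by recursively splitting the array and merging sorted halves.
After all merges, the sorted array is [1, 6, 10, 28, 30, 32, 47, 48].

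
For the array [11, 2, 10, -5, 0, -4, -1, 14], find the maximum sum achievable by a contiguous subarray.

Using Kadane's algorithm on [11, 2, 10, -5, 0, -4, -1, 14]:

Scanning through the array:
Position 1 (value 2): max_ending_here = 13, max_so_far = 13
Position 2 (value 10): max_ending_here = 23, max_so_far = 23
Position 3 (value -5): max_ending_here = 18, max_so_far = 23
Position 4 (value 0): max_ending_here = 18, max_so_far = 23
Position 5 (value -4): max_ending_here = 14, max_so_far = 23
Position 6 (value -1): max_ending_here = 13, max_so_far = 23
Position 7 (value 14): max_ending_here = 27, max_so_far = 27

Maximum subarray: [11, 2, 10, -5, 0, -4, -1, 14]
Maximum sum: 27

The maximum subarray is [11, 2, 10, -5, 0, -4, -1, 14] with sum 27. This subarray runs from index 0 to index 7.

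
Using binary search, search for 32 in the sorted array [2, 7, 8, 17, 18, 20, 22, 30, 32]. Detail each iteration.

Binary search for 32 in [2, 7, 8, 17, 18, 20, 22, 30, 32]:

lo=0, hi=8, mid=4, arr[mid]=18 -> 18 < 32, search right half
lo=5, hi=8, mid=6, arr[mid]=22 -> 22 < 32, search right half
lo=7, hi=8, mid=7, arr[mid]=30 -> 30 < 32, search right half
lo=8, hi=8, mid=8, arr[mid]=32 -> Found target at index 8!

Binary search finds 32 at index 8 after 4 comparisons. The search repeatedly halves the search space by comparing with the middle element.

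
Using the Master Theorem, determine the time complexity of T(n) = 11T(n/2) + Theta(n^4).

Master Theorem for T(n) = 11T(n/2) + O(n^4):

a = 11, b = 2, c = 4
log_b(a) = log_2(11) = 3.4594

Case 3: c = 4 > log_2(11) = 3.4594
T(n) = O(n^4) = O(n^4)

For T(n) = 11T(n/2) + O(n^4): log_2(11) = 3.4594. This is Case 3 of the Master Theorem (c > log_b(a), work dominated by root), giving O(n^4).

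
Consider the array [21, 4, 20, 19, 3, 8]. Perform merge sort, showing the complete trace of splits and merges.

Merge sort trace:

Split: [21, 4, 20, 19, 3, 8] -> [21, 4, 20] and [19, 3, 8]
  Split: [21, 4, 20] -> [21] and [4, 20]
    Split: [4, 20] -> [4] and [20]
    Merge: [4] + [20] -> [4, 20]
  Merge: [21] + [4, 20] -> [4, 20, 21]
  Split: [19, 3, 8] -> [19] and [3, 8]
    Split: [3, 8] -> [3] and [8]
    Merge: [3] + [8] -> [3, 8]
  Merge: [19] + [3, 8] -> [3, 8, 19]
Merge: [4, 20, 21] + [3, 8, 19] -> [3, 4, 8, 19, 20, 21]

Final sorted array: [3, 4, 8, 19, 20, 21]

The merge sort proceeds by recursively splitting the array and merging sorted halves.
After all merges, the sorted array is [3, 4, 8, 19, 20, 21].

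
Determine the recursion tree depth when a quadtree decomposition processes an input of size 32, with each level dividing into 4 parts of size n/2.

For divide and conquer with division factor 2:

Problem sizes at each level:
Level 0: 32
Level 1: 16
Level 2: 8
Level 3: 4
Level 4: 2
Level 5: 1

The root is level 0 and the size-1 base case is level 5 (the tree spans levels 0 through 5, i.e. 6 levels counting the root), so the depth is the number of divisions: log_2(32) = 5

The recursion tree depth is log_2(32) = 5. At each level, the problem size is divided by 2, so it takes 5 divisions to reduce to a base case of size 1. The algorithm makes 4 recursive calls at each level.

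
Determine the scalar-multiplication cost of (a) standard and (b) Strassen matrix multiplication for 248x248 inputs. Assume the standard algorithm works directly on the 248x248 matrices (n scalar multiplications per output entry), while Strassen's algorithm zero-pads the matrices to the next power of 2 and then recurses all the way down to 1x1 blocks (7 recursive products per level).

Matrix multiplication for 248x248 matrices:

Strassen's algorithm requires power-of-2 dimensions. Pad 248x248 to 256x256 (next power of 2).

Standard algorithm: 248^3 = 15252992 multiplications
Strassen's algorithm: 7^(log2(256)) = 7^8 = 5764801 multiplications
Savings: 15252992 - 5764801 = 9488191 multiplications

Standard: 15252992 multiplications (248^3). Strassen: 5764801 multiplications (7^8, after padding to 256x256). Strassen reduces 8 recursive multiplications to 7 at each level.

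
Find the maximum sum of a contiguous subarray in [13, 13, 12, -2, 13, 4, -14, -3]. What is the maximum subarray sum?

Using Kadane's algorithm on [13, 13, 12, -2, 13, 4, -14, -3]:

Scanning through the array:
Position 1 (value 13): max_ending_here = 26, max_so_far = 26
Position 2 (value 12): max_ending_here = 38, max_so_far = 38
Position 3 (value -2): max_ending_here = 36, max_so_far = 38
Position 4 (value 13): max_ending_here = 49, max_so_far = 49
Position 5 (value 4): max_ending_here = 53, max_so_far = 53
Position 6 (value -14): max_ending_here = 39, max_so_far = 53
Position 7 (value -3): max_ending_here = 36, max_so_far = 53

Maximum subarray: [13, 13, 12, -2, 13, 4]
Maximum sum: 53

The maximum subarray is [13, 13, 12, -2, 13, 4] with sum 53. This subarray runs from index 0 to index 5.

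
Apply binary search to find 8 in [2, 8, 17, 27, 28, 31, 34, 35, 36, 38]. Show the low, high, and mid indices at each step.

Binary search for 8 in [2, 8, 17, 27, 28, 31, 34, 35, 36, 38]:

lo=0, hi=9, mid=4, arr[mid]=28 -> 28 > 8, search left half
lo=0, hi=3, mid=1, arr[mid]=8 -> Found target at index 1!

Binary search finds 8 at index 1 after 2 comparisons. The search repeatedly halves the search space by comparing with the middle element.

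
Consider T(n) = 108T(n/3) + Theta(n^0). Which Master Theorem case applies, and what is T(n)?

Master Theorem for T(n) = 108T(n/3) + O(n^0):

a = 108, b = 3, c = 0
log_b(a) = log_3(108) = 4.2619

Case 1: c = 0 < log_3(108) = 4.2619
T(n) = O(n^(log_3 108))

For T(n) = 108T(n/3) + O(n^0): log_3(108) = 4.2619. This is Case 1 of the Master Theorem (c < log_b(a), work dominated by leaves), giving O(n^(log_3 108)).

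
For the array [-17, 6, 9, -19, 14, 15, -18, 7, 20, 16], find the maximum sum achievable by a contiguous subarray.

Using Kadane's algorithm on [-17, 6, 9, -19, 14, 15, -18, 7, 20, 16]:

Scanning through the array:
Position 1 (value 6): max_ending_here = 6, max_so_far = 6
Position 2 (value 9): max_ending_here = 15, max_so_far = 15
Position 3 (value -19): max_ending_here = -4, max_so_far = 15
Position 4 (value 14): max_ending_here = 14, max_so_far = 15
Position 5 (value 15): max_ending_here = 29, max_so_far = 29
Position 6 (value -18): max_ending_here = 11, max_so_far = 29
Position 7 (value 7): max_ending_here = 18, max_so_far = 29
Position 8 (value 20): max_ending_here = 38, max_so_far = 38
Position 9 (value 16): max_ending_here = 54, max_so_far = 54

Maximum subarray: [14, 15, -18, 7, 20, 16]
Maximum sum: 54

The maximum subarray is [14, 15, -18, 7, 20, 16] with sum 54. This subarray runs from index 4 to index 9.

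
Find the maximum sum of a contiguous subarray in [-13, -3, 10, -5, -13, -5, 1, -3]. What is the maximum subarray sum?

Using Kadane's algorithm on [-13, -3, 10, -5, -13, -5, 1, -3]:

Scanning through the array:
Position 1 (value -3): max_ending_here = -3, max_so_far = -3
Position 2 (value 10): max_ending_here = 10, max_so_far = 10
Position 3 (value -5): max_ending_here = 5, max_so_far = 10
Position 4 (value -13): max_ending_here = -8, max_so_far = 10
Position 5 (value -5): max_ending_here = -5, max_so_far = 10
Position 6 (value 1): max_ending_here = 1, max_so_far = 10
Position 7 (value -3): max_ending_here = -2, max_so_far = 10

Maximum subarray: [10]
Maximum sum: 10

The maximum subarray is [10] with sum 10. This subarray runs from index 2 to index 2.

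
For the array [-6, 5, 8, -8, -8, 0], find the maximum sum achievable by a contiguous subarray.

Using Kadane's algorithm on [-6, 5, 8, -8, -8, 0]:

Scanning through the array:
Position 1 (value 5): max_ending_here = 5, max_so_far = 5
Position 2 (value 8): max_ending_here = 13, max_so_far = 13
Position 3 (value -8): max_ending_here = 5, max_so_far = 13
Position 4 (value -8): max_ending_here = -3, max_so_far = 13
Position 5 (value 0): max_ending_here = 0, max_so_far = 13

Maximum subarray: [5, 8]
Maximum sum: 13

The maximum subarray is [5, 8] with sum 13. This subarray runs from index 1 to index 2.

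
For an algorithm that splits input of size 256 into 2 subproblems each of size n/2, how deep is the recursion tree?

For divide and conquer with division factor 2:

Problem sizes at each level:
Level 0: 256
Level 1: 128
Level 2: 64
Level 3: 32
Level 4: 16
Level 5: 8
Level 6: 4
Level 7: 2
Level 8: 1

The root is level 0 and the size-1 base case is level 8 (the tree spans levels 0 through 8, i.e. 9 levels counting the root), so the depth is the number of divisions: log_2(256) = 8

The recursion tree depth is log_2(256) = 8. At each level, the problem size is divided by 2, so it takes 8 divisions to reduce to a base case of size 1. The algorithm makes 2 recursive calls at each level.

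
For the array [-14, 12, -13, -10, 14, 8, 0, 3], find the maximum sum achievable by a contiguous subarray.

Using Kadane's algorithm on [-14, 12, -13, -10, 14, 8, 0, 3]:

Scanning through the array:
Position 1 (value 12): max_ending_here = 12, max_so_far = 12
Position 2 (value -13): max_ending_here = -1, max_so_far = 12
Position 3 (value -10): max_ending_here = -10, max_so_far = 12
Position 4 (value 14): max_ending_here = 14, max_so_far = 14
Position 5 (value 8): max_ending_here = 22, max_so_far = 22
Position 6 (value 0): max_ending_here = 22, max_so_far = 22
Position 7 (value 3): max_ending_here = 25, max_so_far = 25

Maximum subarray: [14, 8, 0, 3]
Maximum sum: 25

The maximum subarray is [14, 8, 0, 3] with sum 25. This subarray runs from index 4 to index 7.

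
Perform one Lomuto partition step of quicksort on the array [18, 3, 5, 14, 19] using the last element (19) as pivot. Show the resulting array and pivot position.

Lomuto partition with pivot = 19:

Initial array: [18, 3, 5, 14, 19]

arr[0]=18 <= 19: swap with position 0, array becomes [18, 3, 5, 14, 19]
arr[1]=3 <= 19: swap with position 1, array becomes [18, 3, 5, 14, 19]
arr[2]=5 <= 19: swap with position 2, array becomes [18, 3, 5, 14, 19]
arr[3]=14 <= 19: swap with position 3, array becomes [18, 3, 5, 14, 19]

Place pivot at position 4: [18, 3, 5, 14, 19]
Pivot position: 4

After partitioning with pivot 19, the array becomes [18, 3, 5, 14, 19]. The pivot is placed at index 4. All elements to the left of the pivot are <= 19, and all elements to the right are > 19.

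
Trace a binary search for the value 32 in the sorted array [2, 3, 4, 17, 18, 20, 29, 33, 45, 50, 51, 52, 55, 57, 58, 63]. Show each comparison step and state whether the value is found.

Binary search for 32 in [2, 3, 4, 17, 18, 20, 29, 33, 45, 50, 51, 52, 55, 57, 58, 63]:

lo=0, hi=15, mid=7, arr[mid]=33 -> 33 > 32, search left half
lo=0, hi=6, mid=3, arr[mid]=17 -> 17 < 32, search right half
lo=4, hi=6, mid=5, arr[mid]=20 -> 20 < 32, search right half
lo=6, hi=6, mid=6, arr[mid]=29 -> 29 < 32, search right half
lo=7 > hi=6, target 32 not found

Binary search determines that 32 is not in the array after 4 comparisons. The search space was exhausted without finding the target.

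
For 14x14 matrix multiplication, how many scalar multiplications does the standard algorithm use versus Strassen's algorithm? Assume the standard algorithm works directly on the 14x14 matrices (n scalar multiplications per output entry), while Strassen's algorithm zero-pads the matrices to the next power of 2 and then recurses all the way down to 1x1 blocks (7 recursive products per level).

Matrix multiplication for 14x14 matrices:

Strassen's algorithm requires power-of-2 dimensions. Pad 14x14 to 16x16 (next power of 2).

Standard algorithm: 14^3 = 2744 multiplications
Strassen's algorithm: 7^(log2(16)) = 7^4 = 2401 multiplications
Savings: 2744 - 2401 = 343 multiplications

Standard: 2744 multiplications (14^3). Strassen: 2401 multiplications (7^4, after padding to 16x16). Strassen reduces 8 recursive multiplications to 7 at each level.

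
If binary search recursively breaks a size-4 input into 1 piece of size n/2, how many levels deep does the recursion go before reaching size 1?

For divide and conquer with division factor 2:

Problem sizes at each level:
Level 0: 4
Level 1: 2
Level 2: 1

The root is level 0 and the size-1 base case is level 2 (the tree spans levels 0 through 2, i.e. 3 levels counting the root), so the depth is the number of divisions: log_2(4) = 2

The recursion tree depth is log_2(4) = 2. At each level, the problem size is divided by 2, so it takes 2 divisions to reduce to a base case of size 1. The algorithm makes 1 recursive call at each level.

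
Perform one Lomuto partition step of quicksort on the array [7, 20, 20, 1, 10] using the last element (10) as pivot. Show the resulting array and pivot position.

Lomuto partition with pivot = 10:

Initial array: [7, 20, 20, 1, 10]

arr[0]=7 <= 10: swap with position 0, array becomes [7, 20, 20, 1, 10]
arr[1]=20 > 10: no swap
arr[2]=20 > 10: no swap
arr[3]=1 <= 10: swap with position 1, array becomes [7, 1, 20, 20, 10]

Place pivot at position 2: [7, 1, 10, 20, 20]
Pivot position: 2

After partitioning with pivot 10, the array becomes [7, 1, 10, 20, 20]. The pivot is placed at index 2. All elements to the left of the pivot are <= 10, and all elements to the right are > 10.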